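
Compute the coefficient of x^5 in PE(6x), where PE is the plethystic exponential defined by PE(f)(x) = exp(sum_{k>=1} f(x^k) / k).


With f(x) = 6x, the exponent is sum_{k>=1} 6 x^k / k = 6 * (-ln(1 - x)). Exponentiating:
PE(6x) = exp(-6 ln(1 - x)) = 1/(1 - x)^6.
By the negative binomial expansion, [x^n] 1/(1 - x)^6 = C(n + 5, 5).
For n = 5: C(10, 5) = 252.

252


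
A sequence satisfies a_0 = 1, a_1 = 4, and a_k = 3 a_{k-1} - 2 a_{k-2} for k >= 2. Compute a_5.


The characteristic equation is t^2 - 3 t + 2 = 0, with roots r_1 = 2 and r_2 = 1 (so c_1 = r_1 + r_2, c_2 = -r_1 r_2 as required).
One can use the closed form a_n = A r_1^n + B r_2^n, but direct iteration is more reliable:
a_0 = 1, a_1 = 4, a_2 = 10, a_3 = 22, a_4 = 46, a_5 = 94.
So a_5 = 94.

94


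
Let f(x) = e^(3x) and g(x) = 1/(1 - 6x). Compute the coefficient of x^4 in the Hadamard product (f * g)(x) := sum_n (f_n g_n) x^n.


Expanding: f_k = 3^k/k! (from e^(3x)) and g_k = 6^k (from 1/(1 - 6x)). So the Hadamard coefficient (f * g)_k = 3^k 6^k / k! = (18)^k / k!.
For k = 4: 18^4/4! = 104976/24 = 4374.

4374


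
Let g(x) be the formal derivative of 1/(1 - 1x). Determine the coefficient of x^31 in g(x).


Differentiate termwise: d/dx sum_{k>=0} 1^k x^k = sum_{k>=1} k 1^k x^(k-1) = sum_{j>=0} (j+1) 1^(j+1) x^j.
Equivalently, d/dx [1/(1 - 1x)] = 1/(1 - 1x)^2.
For j = 31: 32 * 1^32 = 32 * 1 = 32.

32


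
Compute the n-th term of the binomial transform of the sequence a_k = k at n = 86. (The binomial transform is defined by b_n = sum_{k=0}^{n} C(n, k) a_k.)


With a_k = k, b_n = sum_{k=0}^{n} C(n, k) k. Using k * C(n, k) = n * C(n-1, k-1) gives b_n = n * sum_{k>=1} C(n-1, k-1) = n * 2^(n-1).
For n = 86: 86 * 2^85 = 86 * 38685626227668133590597632 = 3326963855579459488791396352.

3326963855579459488791396352


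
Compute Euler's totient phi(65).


phi(n) counts integers in [1, n] coprime to n. Using the multiplicative formula phi(n) = n * prod_{p | n} (1 - 1/p):
65 = 5 * 13, so
phi(65) = 65 * (1 - 1/5) * (1 - 1/13) = 48.

48


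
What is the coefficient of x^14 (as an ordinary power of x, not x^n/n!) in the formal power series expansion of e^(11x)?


The exponential series is e^y = sum_{k>=0} y^k / k!. Substituting y = 11x gives
e^(11x) = sum_{k>=0} 11^k x^k / k!.
So the coefficient of x^n is a^n/n! with a = 11, n = 14:
11^14 / 14! = 379749833583241/87178291200 = 34522712143931/7925299200

34522712143931/7925299200


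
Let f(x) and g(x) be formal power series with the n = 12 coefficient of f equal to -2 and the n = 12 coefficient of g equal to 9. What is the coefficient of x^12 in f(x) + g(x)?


Addition of formal power series is termwise.
The coefficient of x^12 in f + g = -2 + 9
= 7

7


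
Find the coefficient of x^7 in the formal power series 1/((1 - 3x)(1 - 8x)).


By partial fractions or Cauchy convolution:
The coefficient equals sum_{k=0}^{7} 3^k * 8^(7-k).
= 3354131

3354131


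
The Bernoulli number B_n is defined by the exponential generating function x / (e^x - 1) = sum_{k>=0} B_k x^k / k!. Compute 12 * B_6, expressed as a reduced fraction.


Bernoulli numbers can also be computed recursively via B_0 = 1 and sum_{j=0}^{m} C(m+1, j) B_j = 0 for m >= 1. Odd-index Bernoulli numbers vanish for k >= 3.
Computing B_6 = 1/42, so 12 * B_6 = 12 * 1/42 = 2/7.

2/7


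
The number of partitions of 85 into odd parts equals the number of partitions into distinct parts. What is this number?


Computing partitions of 85 into odd parts (1, 3, 5, ...):
Using the generating function prod_{k>=0} 1/(1-x^(2k+1)),
the count is 121792

121792


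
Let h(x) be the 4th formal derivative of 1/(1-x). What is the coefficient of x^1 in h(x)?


Differentiating 4 times: d^4/dx^4 [1/(1-x)] = 4!/(1-x)^5.
The expansion 1/(1-x)^5 = sum_{k>=0} C(k+4, 4) x^k, so the coefficient of x^n in 4!/(1-x)^5 is 4! * C(n+4, 4).
For n = 1: 24 * C(5, 4) = 24 * 5 = 120

120


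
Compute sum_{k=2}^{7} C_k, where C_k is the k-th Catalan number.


C_2 through C_7: 2, 5, 14, 42, 132, 429
Sum = 2 + 5 + 14 + 42 + 132 + 429
= 624

624


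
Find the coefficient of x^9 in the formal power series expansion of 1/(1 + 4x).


Write 1/(1 + c x) = 1/(1 - (-c) x) and apply the geometric-series identity
1/(1 - y) = sum_{k>=0} y^k to get 1/(1 + c x) = sum_{k>=0} (-c)^k x^k.
So the coefficient of x^k is (-c)^k = (-1)^k * c^k.
Here c = 4 and k = 9:
(-4)^9 = -1 * 262144 = -262144

-262144


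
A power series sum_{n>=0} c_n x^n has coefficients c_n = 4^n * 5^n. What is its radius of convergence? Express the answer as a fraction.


By the root test (Cauchy-Hadamard), the radius is R = 1 / limsup_n |c_n|^(1/n).
Here |c_n|^(1/n) = (4^n * 5^n)^(1/n) = 4 * 5 = 20 for all n.
So R = 1/20 = 1/20.

1/20


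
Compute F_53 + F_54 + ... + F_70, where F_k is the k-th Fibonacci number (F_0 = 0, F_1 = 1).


Use the identity sum_{k=0}^{N} F_k = F_{N+2} - 1 (which follows from F_{k+2} - F_{k+1} = F_k). Then
sum_{k=53}^{70} F_k = (F_{72} - 1) - (F_{54} - 1) = F_{72} - F_{54}.
Computing: F_{72} = 498454011879264, F_{54} = 86267571272, so
Sum = 498454011879264 - 86267571272 = 498367744307992.

498367744307992


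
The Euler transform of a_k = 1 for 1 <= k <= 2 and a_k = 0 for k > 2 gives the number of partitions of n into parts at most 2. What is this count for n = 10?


Partitions of 10 into parts at most 2:
Using generating function (1-x)^(-1)(1-x^2)^(-1),
the coefficient of x^10 = 6

6


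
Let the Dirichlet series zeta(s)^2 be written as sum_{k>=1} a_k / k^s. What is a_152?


The Dirichlet convolution of the constant function 1 with itself gives (1 * 1)(k) = sum_{d | k} 1 = d(k), the number of positive divisors of k.
Since zeta(s) = sum_{k>=1} 1/k^s, we have zeta(s)^2 = sum_{k>=1} d(k)/k^s, so a_k = d(k).
For k = 152: the divisors are 1, 2, 4, 8, 19, 38, 76, 152.
Count = 8.

8


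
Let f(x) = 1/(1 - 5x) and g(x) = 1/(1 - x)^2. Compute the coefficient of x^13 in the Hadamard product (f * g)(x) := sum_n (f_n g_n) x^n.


f has coefficients f_k = 5^k. For g = 1/(1 - x)^2 the coefficient is g_k = C(k + 1, 1) = k + 1. The Hadamard coefficient is (f * g)_k = 5^k * (k + 1).
For k = 13: 5^13 * 14 = 1220703125 * 14 = 17089843750.

17089843750


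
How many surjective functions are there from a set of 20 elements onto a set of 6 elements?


By inclusion-exclusion on which target elements are missed, the number of surjections from an n-set onto a k-set is
surj(n, k) = sum_{j=0}^{k} (-1)^j C(k, j) (k - j)^n.
Equivalently surj(n, k) = k! * S(n, k), where S(n, k) is the Stirling number of the second kind.
For n = 20, k = 6:
S(20, 6) = 4306078895384, so
surj = 6! * 4306078895384 = 720 * 4306078895384 = 3100376804676480.

3100376804676480


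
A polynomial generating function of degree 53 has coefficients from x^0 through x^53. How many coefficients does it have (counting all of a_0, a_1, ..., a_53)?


A polynomial of degree 53 takes the form a_0 + a_1 x + ... + a_53 x^53.
The number of coefficients is 53 + 1 = 54.

54


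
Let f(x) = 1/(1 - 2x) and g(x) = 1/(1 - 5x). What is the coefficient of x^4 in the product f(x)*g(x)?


The coefficient of x^n in f*g is the Cauchy product: sum_{k=0}^{n} a^k * b^(n-k).
With a=2, b=5, n=4:
sum_{k=0}^{4} 2^k * 5^(4-k)
= 1031

1031


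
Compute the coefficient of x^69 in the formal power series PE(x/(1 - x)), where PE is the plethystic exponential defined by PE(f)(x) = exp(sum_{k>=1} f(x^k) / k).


For f(x) = x/(1 - x) we have
sum_{k>=1} f(x^k) / k = sum_{k>=1} (1/k) * x^k / (1 - x^k) = sum_{k, m >= 1} x^(k m) / k,
which after exponentiating simplifies to
PE(x/(1 - x)) = prod_{k>=1} 1 / (1 - x^k).
This is the generating function for the partition function p(n), so the coefficient of x^69 is p(69).
Computing p(69) by dynamic programming over parts 1, 2, ..., 69: p(69) = 3554345.

3554345


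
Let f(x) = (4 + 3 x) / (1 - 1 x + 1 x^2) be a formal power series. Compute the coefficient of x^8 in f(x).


Write f(x) = sum_{k>=0} a_k x^k. Multiplying both sides by 1 - 1 x + 1 x^2 gives
(1 - 1 x + 1 x^2) sum_{k>=0} a_k x^k = 4 + 3 x.
Matching coefficients:
 x^0: a_0 = 4
 x^1: a_1 - 1 a_0 = 3  =>  a_1 = 1*4 + 3 = 7
 x^k (k >= 2): a_k = 1 a_{k-1} - 1 a_{k-2}.
Iterating: a_2 = 3, a_3 = -4, a_4 = -7, a_5 = -3, a_6 = 4, a_7 = 7, a_8 = 3.
So the coefficient of x^8 is 3.

3


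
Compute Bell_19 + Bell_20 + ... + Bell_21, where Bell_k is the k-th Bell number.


Recall Bell_k counts set partitions of a k-set (with Bell_0 = 1 by convention).
Bell_19 through Bell_21: 5832742205057, 51724158235372, 474869816156751
Sum = 5832742205057 + 51724158235372 + 474869816156751 = 532426716597180.

532426716597180


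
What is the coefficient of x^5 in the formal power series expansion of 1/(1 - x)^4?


The expansion 1/(1 - x)^r = sum_{k>=0} C(k + r - 1, r - 1) x^k follows from the multiset / negative-binomial theorem (or from repeated differentiation of the geometric series).
For r = 4 and k = 5:
C(8, 3) = 40320 / (6 * 120) = 56.

56


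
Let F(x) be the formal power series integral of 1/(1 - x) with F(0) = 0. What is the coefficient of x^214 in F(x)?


1/(1 - x) = sum_{k>=0} x^k. Integrating termwise and using F(0) = 0 gives
F(x) = sum_{k>=0} x^(k+1) / (k+1) = sum_{m>=1} x^m / m = -ln(1 - x).
So the coefficient of x^214 is 1/214 = 1/214.

1/214


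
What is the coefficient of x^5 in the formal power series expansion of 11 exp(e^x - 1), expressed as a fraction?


exp(e^x - 1) is the exponential generating function for the Bell numbers Bell_k: exp(e^x - 1) = sum_{k>=0} Bell_k x^k / k!.
So the coefficient of x^5 in 11 exp(e^x - 1) is 11 Bell_5 / 5!.
Computing: Bell_5 = 52 and 5! = 120, giving
11 * 52/120 = 143/30.

143/30


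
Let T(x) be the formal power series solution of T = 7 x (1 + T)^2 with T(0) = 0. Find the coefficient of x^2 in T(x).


Apply the Lagrange inversion formula: if T = 7 x * phi(T) with phi(t) = (1 + t)^2, then [x^n] T = 7^n * (1/n) [t^(n-1)] phi(t)^n = 7^n * (1/n) [t^(n-1)] (1 + t)^(2n) = 7^n * (1/n) C(2n, n-1).
Using the identity C(2n, n-1) = C(2n, n) * n / (n+1), the unscaled factor equals C(2n, n) / (n+1) = C_n, the n-th Catalan number.
For n = 2: C_2 = C(4, 2) / 3 = 6/3 = 2.
With the 7^2 = 49 factor, the coefficient is 49 * 2 = 98.

98


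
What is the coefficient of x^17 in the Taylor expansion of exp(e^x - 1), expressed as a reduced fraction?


exp(e^x - 1) = sum_{k>=0} Bell_k x^k / k!, where Bell_k is the k-th Bell number.
So the coefficient of x^17 is Bell_17 / 17!.
Computing: Bell_17 = 82864869804 and 17! = 355687428096000, giving
82864869804/355687428096000 = 255755771/1097800704000.

255755771/1097800704000


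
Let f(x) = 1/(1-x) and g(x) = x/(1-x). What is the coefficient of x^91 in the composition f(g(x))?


First simplify the composition: f(g(x)) = 1/(1 - x/(1-x)) = (1-x)/((1-x) - x) = (1-x)/(1-2x).
Now extract the coefficient. Write (1-x)/(1-2x) = 1/(1-2x) - x/(1-2x).
The coefficient of x^n in 1/(1-2x) is 2^n, and in x/(1-2x) is 2^(n-1) (for n >= 1).
So the coefficient of x^91 is 2^91 - 2^90 = 2475880078570760549798248448 - 1237940039285380274899124224 = 1237940039285380274899124224.

1237940039285380274899124224


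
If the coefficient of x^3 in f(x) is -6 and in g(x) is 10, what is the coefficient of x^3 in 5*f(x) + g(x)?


Scalar multiplication scales coefficients: 5 * -6 = -30.
Then add the g coefficient: -30 + 10
= -20

-20


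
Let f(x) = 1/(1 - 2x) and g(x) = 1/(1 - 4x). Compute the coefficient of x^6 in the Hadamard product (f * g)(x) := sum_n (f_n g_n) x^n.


f has coefficients f_k = 2^k and g has coefficients g_k = 4^k, so the Hadamard product has coefficient (f*g)_k = 2^k * 4^k = 8^k.
For k = 6: 8^6 = 262144.

262144


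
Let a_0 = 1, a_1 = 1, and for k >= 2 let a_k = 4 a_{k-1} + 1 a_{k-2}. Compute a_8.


Iterating the recurrence forward:
a_0 = 1
a_1 = 1
a_2 = 4*1 + 1*1 = 5
a_3 = 4*5 + 1*1 = 21
a_4 = 4*21 + 1*5 = 89
a_5 = 4*89 + 1*21 = 377
a_6 = 4*377 + 1*89 = 1597
a_7 = 4*1597 + 1*377 = 6765
a_8 = 4*6765 + 1*1597 = 28657
So a_8 = 28657.

28657


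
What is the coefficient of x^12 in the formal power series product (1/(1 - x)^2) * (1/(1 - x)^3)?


Combine the factors: (1/(1 - x)^2) * (1/(1 - x)^3) = 1/(1 - x)^5.
Then use 1/(1 - x)^r = sum_{k>=0} C(k + r - 1, r - 1) x^k with r = 5 and k = 12:
C(16, 4) = 1820.

1820


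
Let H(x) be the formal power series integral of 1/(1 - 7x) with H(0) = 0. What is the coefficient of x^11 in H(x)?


1/(1 - 7x) = sum_{k>=0} 7^k x^k. Integrating termwise with H(0) = 0:
H(x) = sum_{k>=0} 7^k x^(k+1) / (k+1) = sum_{m>=1} 7^(m-1) x^m / m.
For m = 11: 7^10/11 = 282475249/11 = 282475249/11.

282475249/11


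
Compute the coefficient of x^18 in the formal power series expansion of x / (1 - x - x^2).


Let f(x) = sum_{k>=0} a_k x^k. Multiplying f(x) * (1 - x - x^2) = x and matching coefficients gives a_0 = 0, a_1 = 1, and a_k = a_{k-1} + a_{k-2} for k >= 2. These are the Fibonacci numbers F_k.
Iterating from F_0 = 0, F_1 = 1:
F_0=0, F_1=1, F_2=1, F_3=2, F_4=3, F_5=5, F_6=8, F_7=13, F_8=21, F_9=34, ...
F_18 = 2584.

2584


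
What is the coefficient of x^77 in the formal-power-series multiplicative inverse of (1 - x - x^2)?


Let the inverse be f(x) = sum_{k>=0} a_k x^k. From f(x) * (1 - x - x^2) = 1 and matching coefficients:
 x^0: a_0 = 1.
 x^1: a_1 - a_0 = 0, so a_1 = 1.
 x^k (k >= 2): a_k - a_{k-1} - a_{k-2} = 0, i.e. a_k = a_{k-1} + a_{k-2}.
This is the Fibonacci-type recurrence shifted so that a_0 = a_1 = 1.
Iterating: a_0=1, a_1=1, a_2=2, a_3=3, a_4=5, a_5=8, a_6=13, a_7=21, a_8=34, a_9=55, ...
a_77 = 8944394323791464.

8944394323791464


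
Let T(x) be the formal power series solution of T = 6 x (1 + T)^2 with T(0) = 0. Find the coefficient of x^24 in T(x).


Apply the Lagrange inversion formula: if T = 6 x * phi(T) with phi(t) = (1 + t)^2, then [x^n] T = 6^n * (1/n) [t^(n-1)] phi(t)^n = 6^n * (1/n) [t^(n-1)] (1 + t)^(2n) = 6^n * (1/n) C(2n, n-1).
Using the identity C(2n, n-1) = C(2n, n) * n / (n+1), the unscaled factor equals C(2n, n) / (n+1) = C_n, the n-th Catalan number.
For n = 24: C_24 = C(48, 24) / 25 = 32247603683100/25 = 1289904147324.
With the 6^24 = 4738381338321616896 factor, the coefficient is 4738381338321616896 * 1289904147324 = 6112057739903699207511871586304.

6112057739903699207511871586304


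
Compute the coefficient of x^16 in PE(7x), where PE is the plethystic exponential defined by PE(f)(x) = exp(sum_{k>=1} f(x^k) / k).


With f(x) = 7x, the exponent is sum_{k>=1} 7 x^k / k = 7 * (-ln(1 - x)). Exponentiating:
PE(7x) = exp(-7 ln(1 - x)) = 1/(1 - x)^7.
By the negative binomial expansion, [x^n] 1/(1 - x)^7 = C(n + 6, 6).
For n = 16: C(22, 6) = 74613.

74613


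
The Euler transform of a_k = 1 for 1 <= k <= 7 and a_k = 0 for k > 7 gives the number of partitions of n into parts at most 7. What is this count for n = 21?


Partitions of 21 into parts at most 7:
Using generating function (1-x)^(-1)(1-x^2)^(-1)...(1-x^7)^(-1),
the coefficient of x^21 = 436

436


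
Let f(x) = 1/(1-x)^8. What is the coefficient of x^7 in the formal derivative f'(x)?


Differentiate: d/dx [ 1/(1-x)^r ] = r / (1-x)^(r+1).
Here r = 8, so f'(x) = 8 / (1-x)^9.
The expansion of 1/(1-x)^(r+1) has coefficient of x^n equal to C(n+r, r).
So the coefficient of x^7 in f'(x) is
8 * C(15, 8) = 8 * 6435 = 51480

51480


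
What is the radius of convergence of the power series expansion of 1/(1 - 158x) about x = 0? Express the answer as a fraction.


Expanding 1/(1 - 158x) = sum_{k>=0} 158^k x^k, the series converges when |158x| < 1, i.e., |x| < 1/158.
So the radius of convergence is 1/158 = 1/158.

1/158


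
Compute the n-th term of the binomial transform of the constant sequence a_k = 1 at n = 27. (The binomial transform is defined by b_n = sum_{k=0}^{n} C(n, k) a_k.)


With a_k = 1 for all k, b_n = sum_{k=0}^{n} C(n, k) = 2^n by the binomial theorem.
For n = 27: 2^27 = 134217728.

134217728


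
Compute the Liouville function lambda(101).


The Liouville function is lambda(k) = (-1)^Omega(k), where Omega(k) counts the prime factors of k with multiplicity.
Factoring: 101 = 101, so Omega(101) = 1.
lambda(101) = (-1)^1 = -1.

-1


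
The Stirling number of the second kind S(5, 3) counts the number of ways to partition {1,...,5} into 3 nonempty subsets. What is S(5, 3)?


Using the explicit formula S(n,k) = (1/k!) sum_{j=0}^{k} (-1)^(k-j) C(k,j) j^n:
S(5, 3) = 25
Equivalently, S(n,k) is n! times the coefficient of x^n in the EGF (e^x - 1)^k / k!.

25


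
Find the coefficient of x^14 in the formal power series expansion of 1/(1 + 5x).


Write 1/(1 + c x) = 1/(1 - (-c) x) and apply the geometric-series identity
1/(1 - y) = sum_{k>=0} y^k to get 1/(1 + c x) = sum_{k>=0} (-c)^k x^k.
So the coefficient of x^k is (-c)^k = (-1)^k * c^k.
Here c = 5 and k = 14:
(-5)^14 = 1 * 6103515625 = 6103515625

6103515625


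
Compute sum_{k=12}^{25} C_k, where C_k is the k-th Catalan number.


C_12 through C_25: 208012, 742900, 2674440, 9694845, 35357670, 129644790, 477638700, 1767263190, 6564120420, 24466267020, 91482563640, 343059613650, 1289904147324, 4861946401452
Sum = 208012 + 742900 + 2674440 + 9694845 + 35357670 + 129644790 + 477638700 + 1767263190 + 6564120420 + 24466267020 + 91482563640 + 343059613650 + 1289904147324 + 4861946401452
= 6619846338053

6619846338053


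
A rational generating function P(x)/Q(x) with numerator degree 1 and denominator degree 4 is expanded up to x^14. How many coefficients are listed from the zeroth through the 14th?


Expanding up to x^14 gives the coefficients for x^0, x^1, ..., x^14.
That is 14 + 1 = 15 coefficients in total.

15


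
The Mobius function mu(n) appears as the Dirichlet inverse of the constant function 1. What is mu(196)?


196 has a squared prime factor, so mu(196) = 0.
Factorization reveals a repeated prime.

0


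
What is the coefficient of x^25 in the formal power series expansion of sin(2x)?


The Maclaurin series is sin(t) = sum_{k>=0} (-1)^k t^(2k+1) / (2k+1)!, so substituting t = 2x, only odd powers of x are nonzero, with coefficient of x^(2k+1) equal to (-1)^k 2^(2k+1) / (2k+1)!.
Write 25 = 2*12 + 1, giving the coefficient (-1)^12 * 2^25 / 25! = 33554432/15511210043330985984000000 = 8/3698160658676859375.

8/3698160658676859375


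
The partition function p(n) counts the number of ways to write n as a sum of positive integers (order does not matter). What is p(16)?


Using the generating function prod_{k>=1} 1/(1-x^k), we compute p(16).
By dynamic programming over parts 1 through 16:
p(16) = 231

231


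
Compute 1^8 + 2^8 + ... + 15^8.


This power sum has a closed form given by Faulhaber's formula
sum_{k=1}^{m} k^p = (1 / (p + 1)) * sum_{j=0}^{p} C(p + 1, j) B_j m^(p + 1 - j),
but for small m direct computation is fastest:
1 + 256 + 6561 + 65536 + 390625 + 1679616 + 5764801 + 16777216 + 43046721 + 100000000 + 214358881 + 429981696 + 815730721 + 1475789056 + 2562890625 = 5666482312.

5666482312


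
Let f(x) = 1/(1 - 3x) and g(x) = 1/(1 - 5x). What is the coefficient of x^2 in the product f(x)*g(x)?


The coefficient of x^n in f*g is the Cauchy product: sum_{k=0}^{n} a^k * b^(n-k).
With a=3, b=5, n=2:
sum_{k=0}^{2} 3^k * 5^(2-k)
= 49

49


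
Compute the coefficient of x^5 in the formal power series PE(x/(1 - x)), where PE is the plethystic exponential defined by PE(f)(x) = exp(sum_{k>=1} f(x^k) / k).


For f(x) = x/(1 - x) we have
sum_{k>=1} f(x^k) / k = sum_{k>=1} (1/k) * x^k / (1 - x^k) = sum_{k, m >= 1} x^(k m) / k,
which after exponentiating simplifies to
PE(x/(1 - x)) = prod_{k>=1} 1 / (1 - x^k).
This is the generating function for the partition function p(n), so the coefficient of x^5 is p(5).
Computing p(5) by dynamic programming over parts 1, 2, ..., 5: p(5) = 7.

7


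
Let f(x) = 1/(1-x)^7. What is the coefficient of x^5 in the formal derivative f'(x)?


Differentiate: d/dx [ 1/(1-x)^r ] = r / (1-x)^(r+1).
Here r = 7, so f'(x) = 7 / (1-x)^8.
The expansion of 1/(1-x)^(r+1) has coefficient of x^n equal to C(n+r, r).
So the coefficient of x^5 in f'(x) is
7 * C(12, 7) = 7 * 792 = 5544

5544


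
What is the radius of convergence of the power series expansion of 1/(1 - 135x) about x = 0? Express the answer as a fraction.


Expanding 1/(1 - 135x) = sum_{k>=0} 135^k x^k, the series converges when |135x| < 1, i.e., |x| < 1/135.
So the radius of convergence is 1/135 = 1/135.

1/135


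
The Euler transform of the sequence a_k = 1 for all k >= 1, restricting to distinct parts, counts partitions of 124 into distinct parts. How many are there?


Partitions of 124 into distinct parts can be computed via generating function.
Product (1+x)(1+x^2)(1+x^3)...
The coefficient of x^124 = 2974400

2974400


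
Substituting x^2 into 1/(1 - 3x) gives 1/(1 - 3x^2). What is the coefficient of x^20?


The coefficient of x^(2m) in 1/(1 - 3x^2) is 3^m.
With n = 20 = 2*10, the coefficient is 3^10 = 59049.

59049


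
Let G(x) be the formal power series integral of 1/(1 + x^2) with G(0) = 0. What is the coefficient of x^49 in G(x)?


1/(1 + x^2) = sum_{j>=0} (-1)^j x^(2j). Integrating termwise with G(0) = 0:
G(x) = sum_{j>=0} (-1)^j x^(2j+1) / (2j+1) = arctan(x).
Only odd powers are nonzero. For x^49 write 49 = 2*24 + 1, giving
(-1)^24 / 49 = 1/49 = 1/49.

1/49


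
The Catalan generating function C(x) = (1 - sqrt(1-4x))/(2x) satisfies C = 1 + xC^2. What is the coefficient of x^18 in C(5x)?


Substituting x -> 5x scales the n-th coefficient by 5^n, so [x^18] C(5x) = 5^18 * C_18.
C_18 = C(2*18, 18)/(19) = 9075135300/19 = 477638700.
So 5^18 * 477638700 = 3814697265625 * 477638700 = 1822047042846679687500.

1822047042846679687500


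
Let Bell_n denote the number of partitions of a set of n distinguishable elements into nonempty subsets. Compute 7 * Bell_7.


Bell_7 can be computed from the Bell triangle or from Dobinski's identity Bell_n = (1/e) * sum_{k>=0} k^n / k!.
Computing Bell_7 = 877.
Then 7 * 877 = 6139.

6139


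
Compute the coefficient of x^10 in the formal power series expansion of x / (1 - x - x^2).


Let f(x) = sum_{k>=0} a_k x^k. Multiplying f(x) * (1 - x - x^2) = x and matching coefficients gives a_0 = 0, a_1 = 1, and a_k = a_{k-1} + a_{k-2} for k >= 2. These are the Fibonacci numbers F_k.
Iterating from F_0 = 0, F_1 = 1:
F_0=0, F_1=1, F_2=1, F_3=2, F_4=3, F_5=5, F_6=8, F_7=13, F_8=21, F_9=34, ...
F_10 = 55.

55


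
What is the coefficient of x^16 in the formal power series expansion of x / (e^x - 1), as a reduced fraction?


The exponential generating function for Bernoulli numbers is
x / (e^x - 1) = sum_{k>=0} B_k x^k / k!.
So the coefficient of x^16 in x / (e^x - 1) is B_16 / 16!.
Computing: B_16 = -3617/510, 16! = 20922789888000, giving
-3617/510 / 20922789888000 = -3617/10670622842880000.

-3617/10670622842880000


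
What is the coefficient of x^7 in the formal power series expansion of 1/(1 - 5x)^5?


The general identity 1/(1 - c x)^r = sum_{k>=0} c^k C(k + r - 1, r - 1) x^k follows by substituting y = c x into 1/(1 - y)^r = sum_{k>=0} C(k + r - 1, r - 1) y^k.
For c = 5, r = 5, k = 7:
5^7 * C(11, 4) = 78125 * 330 = 25781250.

25781250


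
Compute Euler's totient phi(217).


phi(n) counts integers in [1, n] coprime to n. Using the multiplicative formula phi(n) = n * prod_{p | n} (1 - 1/p):
217 = 7 * 31, so
phi(217) = 217 * (1 - 1/7) * (1 - 1/31) = 180.

180


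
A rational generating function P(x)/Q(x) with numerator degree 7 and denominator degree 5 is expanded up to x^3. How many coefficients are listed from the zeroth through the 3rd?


Expanding up to x^3 gives the coefficients for x^0, x^1, ..., x^3.
That is 3 + 1 = 4 coefficients in total.

4


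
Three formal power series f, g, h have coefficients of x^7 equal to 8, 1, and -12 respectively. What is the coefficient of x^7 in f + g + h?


Series addition is componentwise:
8 + 1 + -12
= -3

-3


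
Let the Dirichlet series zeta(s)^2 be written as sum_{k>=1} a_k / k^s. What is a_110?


The Dirichlet convolution of the constant function 1 with itself gives (1 * 1)(k) = sum_{d | k} 1 = d(k), the number of positive divisors of k.
Since zeta(s) = sum_{k>=1} 1/k^s, we have zeta(s)^2 = sum_{k>=1} d(k)/k^s, so a_k = d(k).
For k = 110: the divisors are 1, 2, 5, 10, 11, 22, 55, 110.
Count = 8.

8


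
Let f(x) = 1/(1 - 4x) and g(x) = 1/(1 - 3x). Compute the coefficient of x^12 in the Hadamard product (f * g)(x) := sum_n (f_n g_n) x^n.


f has coefficients f_k = 4^k and g has coefficients g_k = 3^k, so the Hadamard product has coefficient (f*g)_k = 4^k * 3^k = 12^k.
For k = 12: 12^12 = 8916100448256.

8916100448256


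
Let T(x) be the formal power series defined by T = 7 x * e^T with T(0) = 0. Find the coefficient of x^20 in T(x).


Apply the Lagrange inversion formula: if T = 7 x * phi(T) with phi(t) = e^t, then
[x^n] T = 7^n * (1/n) [t^(n-1)] phi(t)^n = 7^n * (1/n) [t^(n-1)] e^(n t) = 7^n * (1/n) * n^(n-1) / (n-1)! = 7^n * n^(n-1) / n!.
When c = 1 this is the Cayley count of rooted labeled trees on n vertices, divided by n!.
For n = 20: 7^20 * 20^19 / 20! = 79792266297612001 * 5242880000000000000000000/2432902008176640000 = 52109235133134368000000000000000/303046029.

52109235133134368000000000000000/303046029


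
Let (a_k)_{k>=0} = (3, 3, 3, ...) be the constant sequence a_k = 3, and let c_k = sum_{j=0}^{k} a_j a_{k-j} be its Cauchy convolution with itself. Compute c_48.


Since a_j = 3 for all j >= 0, the convolution sum becomes
c_k = sum_{j=0}^{k} 3 * 3 = 9 * (k + 1).
Equivalently, the generating function of (a_k) is 3/(1 - x) and its square is 9/(1 - x)^2 = sum_{k>=0} 9(k + 1) x^k.
For k = 48: 9 * 49 = 441.

441


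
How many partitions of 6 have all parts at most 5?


Using the generating function (1-x)^(-1)(1-x^2)^(-1)...(1-x^5)^(-1),
the coefficient of x^6 counts these restricted partitions.
Result = 10

10


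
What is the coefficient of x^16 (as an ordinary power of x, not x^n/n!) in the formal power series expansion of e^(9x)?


The exponential series is e^y = sum_{k>=0} y^k / k!. Substituting y = 9x gives
e^(9x) = sum_{k>=0} 9^k x^k / k!.
So the coefficient of x^n is a^n/n! with a = 9, n = 16:
9^16 / 16! = 1853020188851841/20922789888000 = 2541865828329/28700672000

2541865828329/28700672000


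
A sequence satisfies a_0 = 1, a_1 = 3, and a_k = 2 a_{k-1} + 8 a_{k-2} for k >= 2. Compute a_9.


The characteristic equation is t^2 - 2 t - 8 = 0, with roots r_1 = 4 and r_2 = -2 (so c_1 = r_1 + r_2, c_2 = -r_1 r_2 as required).
One can use the closed form a_n = A r_1^n + B r_2^n, but direct iteration is more reliable:
a_0 = 1, a_1 = 3, a_2 = 14, a_3 = 52, a_4 = 216, a_5 = 848, a_6 = 3424, a_7 = 13632, a_8 = 54656, a_9 = 218368.
So a_9 = 218368.

218368


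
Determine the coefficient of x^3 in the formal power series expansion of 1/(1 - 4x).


The geometric series identity gives 1/(1 - c x) = sum_{k>=0} c^k x^k, so the coefficient of x^k is c^k.
Here c = 4 and k = 3.
Computing: 4^3 = 64

64


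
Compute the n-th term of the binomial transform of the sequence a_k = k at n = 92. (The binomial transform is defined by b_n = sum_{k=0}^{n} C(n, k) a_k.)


With a_k = k, b_n = sum_{k=0}^{n} C(n, k) k. Using k * C(n, k) = n * C(n-1, k-1) gives b_n = n * sum_{k>=1} C(n-1, k-1) = n * 2^(n-1).
For n = 92: 92 * 2^91 = 92 * 2475880078570760549798248448 = 227780967228509970581438857216.

227780967228509970581438857216


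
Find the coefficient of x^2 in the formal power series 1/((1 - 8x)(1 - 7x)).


By partial fractions or Cauchy convolution:
The coefficient equals sum_{k=0}^{2} 8^k * 7^(2-k).
= 169

169


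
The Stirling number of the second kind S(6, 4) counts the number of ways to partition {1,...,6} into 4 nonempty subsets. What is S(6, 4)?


Using the explicit formula S(n,k) = (1/k!) sum_{j=0}^{k} (-1)^(k-j) C(k,j) j^n:
S(6, 4) = 65
Equivalently, S(n,k) is n! times the coefficient of x^n in the EGF (e^x - 1)^k / k!.

65


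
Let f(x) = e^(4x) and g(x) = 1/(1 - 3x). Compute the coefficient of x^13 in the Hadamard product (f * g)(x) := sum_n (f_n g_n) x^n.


Expanding: f_k = 4^k/k! (from e^(4x)) and g_k = 3^k (from 1/(1 - 3x)). So the Hadamard coefficient (f * g)_k = 4^k 3^k / k! = (12)^k / k!.
For k = 13: 12^13/13! = 106993205379072/6227020800 = 429981696/25025.

429981696/25025


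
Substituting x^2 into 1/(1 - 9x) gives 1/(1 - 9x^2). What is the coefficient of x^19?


Since 1/(1 - 9x^2) only has even powers of x,
the coefficient of x^19 (odd) is 0.

0


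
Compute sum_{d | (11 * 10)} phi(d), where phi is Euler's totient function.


First, 11 * 10 = 110. One classical identity is sum_{d | n} phi(d) = n (each k in [1, n] has a unique gcd with n, and among the k's with gcd(k, n) = n/d there are phi(d) of them). So the sum equals 110. We also verify directly:
Divisors of 110: 1, 2, 5, 10, 11, 22, 55, 110.
phi values: 1, 1, 4, 4, 10, 10, 40, 40.
Sum = 110.

110


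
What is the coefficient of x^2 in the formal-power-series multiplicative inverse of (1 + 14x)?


The inverse is 1/(1 + 14x). Apply the geometric identity 1/(1 - y) = sum_{k>=0} y^k with y = -14x:
1/(1 + 14x) = sum_{k>=0} (-14)^k x^k.
So the coefficient of x^2 is (-14)^2 = 196.

196


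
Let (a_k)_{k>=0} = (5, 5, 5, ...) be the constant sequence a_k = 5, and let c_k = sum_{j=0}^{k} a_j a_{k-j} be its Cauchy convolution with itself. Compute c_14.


Since a_j = 5 for all j >= 0, the convolution sum becomes
c_k = sum_{j=0}^{k} 5 * 5 = 25 * (k + 1).
Equivalently, the generating function of (a_k) is 5/(1 - x) and its square is 25/(1 - x)^2 = sum_{k>=0} 25(k + 1) x^k.
For k = 14: 25 * 15 = 375.

375


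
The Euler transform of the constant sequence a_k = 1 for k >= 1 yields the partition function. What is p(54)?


The Euler transform converts the sequence a_k = 1 into the number of integer partitions.
Using the recurrence or dynamic programming:
p(54) = 386155

386155


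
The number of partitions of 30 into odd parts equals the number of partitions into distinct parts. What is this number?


Computing partitions of 30 into odd parts (1, 3, 5, ...):
Using the generating function prod_{k>=0} 1/(1-x^(2k+1)),
the count is 296

296


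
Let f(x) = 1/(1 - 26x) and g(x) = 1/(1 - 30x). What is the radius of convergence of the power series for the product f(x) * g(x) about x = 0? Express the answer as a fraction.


The radius of 1/(1 - 26x) is 1/26 (nearest singularity at x = 1/26), and the radius of 1/(1 - 30x) is 1/30.
The product f(x)*g(x) = 1/((1 - 26x)(1 - 30x)) has singularities at both 1/26 and 1/30, so its radius of convergence is the distance to the nearest one:
min(1/26, 1/30) = 1/30.

1/30


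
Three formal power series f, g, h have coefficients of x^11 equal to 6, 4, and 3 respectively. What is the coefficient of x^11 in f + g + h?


Series addition is componentwise:
6 + 4 + 3
= 13

13


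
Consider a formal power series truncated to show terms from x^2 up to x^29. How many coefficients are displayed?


From x^2 to x^29 inclusive, the count is 29 - 2 + 1 = 28.

28


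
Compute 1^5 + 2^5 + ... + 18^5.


This power sum has a closed form given by Faulhaber's formula
sum_{k=1}^{m} k^p = (1 / (p + 1)) * sum_{j=0}^{p} C(p + 1, j) B_j m^(p + 1 - j),
but for small m direct computation is fastest:
1 + 32 + 243 + 1024 + 3125 + 7776 + 16807 + 32768 + 59049 + 100000 + 161051 + 248832 + 371293 + 537824 + 759375 + 1048576 + 1419857 + 1889568 = 6657201.

6657201


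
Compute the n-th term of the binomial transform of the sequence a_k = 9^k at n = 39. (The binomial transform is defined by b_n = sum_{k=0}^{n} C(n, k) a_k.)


With a_k = 9^k, b_n = sum_{k=0}^{n} C(n, k) 9^k = (1 + 9)^n by the binomial theorem.
For n = 39: (1 + 9)^39 = 10^39 = 1000000000000000000000000000000000000000.

1000000000000000000000000000000000000000


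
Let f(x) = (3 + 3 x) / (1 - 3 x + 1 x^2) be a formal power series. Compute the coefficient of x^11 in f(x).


Write f(x) = sum_{k>=0} a_k x^k. Multiplying both sides by 1 - 3 x + 1 x^2 gives
(1 - 3 x + 1 x^2) sum_{k>=0} a_k x^k = 3 + 3 x.
Matching coefficients:
 x^0: a_0 = 3
 x^1: a_1 - 3 a_0 = 3  =>  a_1 = 3*3 + 3 = 12
 x^k (k >= 2): a_k = 3 a_{k-1} - 1 a_{k-2}.
Iterating: a_2 = 33, a_3 = 87, a_4 = 228, a_5 = 597, a_6 = 1563, a_7 = 4092, a_8 = 10713, a_9 = 28047, a_10 = 73428, a_11 = 192237.
So the coefficient of x^11 is 192237.

192237


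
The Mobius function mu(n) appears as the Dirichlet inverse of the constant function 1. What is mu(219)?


219 = 3 * 73 (all distinct primes).
mu(219) = (-1)^2 = 1

1


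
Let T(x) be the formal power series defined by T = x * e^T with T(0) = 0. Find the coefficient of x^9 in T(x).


Apply the Lagrange inversion formula: if T = x * phi(T) with phi(t) = e^t, then
[x^n] T = (1/n) [t^(n-1)] phi(t)^n = (1/n) [t^(n-1)] e^(n t) = (1/n) * n^(n-1) / (n-1)! = n^(n-1) / n!.
When c = 1 this is the Cayley count of rooted labeled trees on n vertices, divided by n!.
For n = 9: 9^8 / 9! = 43046721/362880 = 531441/4480.

531441/4480


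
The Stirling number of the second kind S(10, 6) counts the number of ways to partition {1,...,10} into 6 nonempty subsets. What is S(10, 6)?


Using the explicit formula S(n,k) = (1/k!) sum_{j=0}^{k} (-1)^(k-j) C(k,j) j^n:
S(10, 6) = 22827
Equivalently, S(n,k) is n! times the coefficient of x^n in the EGF (e^x - 1)^k / k!.

22827


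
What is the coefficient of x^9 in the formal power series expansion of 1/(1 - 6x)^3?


The general identity 1/(1 - c x)^r = sum_{k>=0} c^k C(k + r - 1, r - 1) x^k follows by substituting y = c x into 1/(1 - y)^r = sum_{k>=0} C(k + r - 1, r - 1) y^k.
For c = 6, r = 3, k = 9:
6^9 * C(11, 2) = 10077696 * 55 = 554273280.

554273280


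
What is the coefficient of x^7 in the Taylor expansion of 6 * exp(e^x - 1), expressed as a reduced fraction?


exp(e^x - 1) = sum_{k>=0} Bell_k x^k / k!, where Bell_k is the k-th Bell number.
So the coefficient of x^7 is 6 * Bell_7 / 7!.
Computing: Bell_7 = 877 and 7! = 5040, giving
6 * 877/5040 = 877/840.

877/840


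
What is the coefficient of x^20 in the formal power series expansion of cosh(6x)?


The Maclaurin series is cosh(t) = sum_{m>=0} t^(2m) / (2m)!, so substituting t = 6x, only even powers of x are nonzero, with coefficient of x^(2m) equal to 6^(2m) / (2m)!.
For x^20 the coefficient is 6^20/20! = 3656158440062976/2432902008176640000 = 2125764/1414538125.

2125764/1414538125


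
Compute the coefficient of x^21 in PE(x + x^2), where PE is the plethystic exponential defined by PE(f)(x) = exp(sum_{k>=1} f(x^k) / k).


With f(x) = x + x^2, the exponent is sum_{k>=1} (x^k + x^(2k)) / k = -ln(1 - x) - ln(1 - x^2). Exponentiating:
PE(x + x^2) = 1 / ((1 - x)(1 - x^2)).
This is the generating function for partitions of n into parts of size 1 or 2. The number of 2's can be any j in 0..10, and the rest are 1's, so
[x^21] = floor(21/2) + 1 = 11.

11


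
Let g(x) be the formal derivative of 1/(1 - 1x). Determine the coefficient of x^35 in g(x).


Differentiate termwise: d/dx sum_{k>=0} 1^k x^k = sum_{k>=1} k 1^k x^(k-1) = sum_{j>=0} (j+1) 1^(j+1) x^j.
Equivalently, d/dx [1/(1 - 1x)] = 1/(1 - 1x)^2.
For j = 35: 36 * 1^36 = 36 * 1 = 36.

36


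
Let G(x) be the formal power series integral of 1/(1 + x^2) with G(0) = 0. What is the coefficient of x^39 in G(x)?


1/(1 + x^2) = sum_{j>=0} (-1)^j x^(2j). Integrating termwise with G(0) = 0:
G(x) = sum_{j>=0} (-1)^j x^(2j+1) / (2j+1) = arctan(x).
Only odd powers are nonzero. For x^39 write 39 = 2*19 + 1, giving
(-1)^19 / 39 = -1/39 = -1/39.

-1/39


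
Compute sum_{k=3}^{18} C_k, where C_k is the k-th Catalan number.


C_3 through C_18: 5, 14, 42, 132, 429, 1430, 4862, 16796, 58786, 208012, 742900, 2674440, 9694845, 35357670, 129644790, 477638700
Sum = 5 + 14 + 42 + 132 + 429 + 1430 + 4862 + 16796 + 58786 + 208012 + 742900 + 2674440 + 9694845 + 35357670 + 129644790 + 477638700
= 656043853

656043853


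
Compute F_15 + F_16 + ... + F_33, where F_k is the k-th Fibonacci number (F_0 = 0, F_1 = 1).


Use the identity sum_{k=0}^{N} F_k = F_{N+2} - 1 (which follows from F_{k+2} - F_{k+1} = F_k). Then
sum_{k=15}^{33} F_k = (F_{35} - 1) - (F_{16} - 1) = F_{35} - F_{16}.
Computing: F_{35} = 9227465, F_{16} = 987, so
Sum = 9227465 - 987 = 9226478.

9226478


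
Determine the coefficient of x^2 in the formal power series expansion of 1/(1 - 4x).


The geometric series identity gives 1/(1 - c x) = sum_{k>=0} c^k x^k, so the coefficient of x^k is c^k.
Here c = 4 and k = 2.
Computing: 4^2 = 16

16


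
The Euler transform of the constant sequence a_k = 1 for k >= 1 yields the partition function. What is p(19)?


The Euler transform converts the sequence a_k = 1 into the number of integer partitions.
Using the recurrence or dynamic programming:
p(19) = 490

490


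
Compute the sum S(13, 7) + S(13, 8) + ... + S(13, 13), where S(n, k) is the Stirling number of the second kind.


By definition, S(n, k) counts partitions of an n-set into exactly k nonempty blocks.
Computing row n = 13 for k = 7..13:
S(13, k): 5715424, 1899612, 359502, 39325, 2431, 78, 1
Sum = 8016373.

8016373


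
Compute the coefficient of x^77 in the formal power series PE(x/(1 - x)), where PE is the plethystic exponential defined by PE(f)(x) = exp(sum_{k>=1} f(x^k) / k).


For f(x) = x/(1 - x) we have
sum_{k>=1} f(x^k) / k = sum_{k>=1} (1/k) * x^k / (1 - x^k) = sum_{k, m >= 1} x^(k m) / k,
which after exponentiating simplifies to
PE(x/(1 - x)) = prod_{k>=1} 1 / (1 - x^k).
This is the generating function for the partition function p(n), so the coefficient of x^77 is p(77).
Computing p(77) by dynamic programming over parts 1, 2, ..., 77: p(77) = 10619863.

10619863


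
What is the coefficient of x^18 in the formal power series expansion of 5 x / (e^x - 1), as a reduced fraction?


The exponential generating function for Bernoulli numbers is
x / (e^x - 1) = sum_{k>=0} B_k x^k / k!.
So the coefficient of x^18 in 5 x / (e^x - 1) is 5 B_18 / 18!.
Computing: B_18 = 43867/798, 18! = 6402373705728000, giving
5 * 43867/798 / 6402373705728000 = 43867/1021818843434188800.

43867/1021818843434188800


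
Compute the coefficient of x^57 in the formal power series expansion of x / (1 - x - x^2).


Let f(x) = sum_{k>=0} a_k x^k. Multiplying f(x) * (1 - x - x^2) = x and matching coefficients gives a_0 = 0, a_1 = 1, and a_k = a_{k-1} + a_{k-2} for k >= 2. These are the Fibonacci numbers F_k.
Iterating from F_0 = 0, F_1 = 1:
F_0=0, F_1=1, F_2=1, F_3=2, F_4=3, F_5=5, F_6=8, F_7=13, F_8=21, F_9=34, ...
F_57 = 365435296162.

365435296162


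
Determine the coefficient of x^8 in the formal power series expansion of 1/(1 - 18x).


The geometric series identity gives 1/(1 - c x) = sum_{k>=0} c^k x^k, so the coefficient of x^k is c^k.
Here c = 18 and k = 8.
Computing: 18^8 = 11019960576

11019960576


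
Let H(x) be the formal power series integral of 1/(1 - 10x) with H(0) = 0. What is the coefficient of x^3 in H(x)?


1/(1 - 10x) = sum_{k>=0} 10^k x^k. Integrating termwise with H(0) = 0:
H(x) = sum_{k>=0} 10^k x^(k+1) / (k+1) = sum_{m>=1} 10^(m-1) x^m / m.
For m = 3: 10^2/3 = 100/3 = 100/3.

100/3


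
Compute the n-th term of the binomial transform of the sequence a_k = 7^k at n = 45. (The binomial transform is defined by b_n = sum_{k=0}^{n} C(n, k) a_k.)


With a_k = 7^k, b_n = sum_{k=0}^{n} C(n, k) 7^k = (1 + 7)^n by the binomial theorem.
For n = 45: (1 + 7)^45 = 8^45 = 43556142965880123323311949751266331066368.

43556142965880123323311949751266331066368


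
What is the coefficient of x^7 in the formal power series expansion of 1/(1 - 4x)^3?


The general identity 1/(1 - c x)^r = sum_{k>=0} c^k C(k + r - 1, r - 1) x^k follows by substituting y = c x into 1/(1 - y)^r = sum_{k>=0} C(k + r - 1, r - 1) y^k.
For c = 4, r = 3, k = 7:
4^7 * C(9, 2) = 16384 * 36 = 589824.

589824


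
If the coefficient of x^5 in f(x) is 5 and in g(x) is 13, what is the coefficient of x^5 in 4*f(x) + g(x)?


Scalar multiplication scales coefficients: 4 * 5 = 20.
Then add the g coefficient: 20 + 13
= 33

33
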